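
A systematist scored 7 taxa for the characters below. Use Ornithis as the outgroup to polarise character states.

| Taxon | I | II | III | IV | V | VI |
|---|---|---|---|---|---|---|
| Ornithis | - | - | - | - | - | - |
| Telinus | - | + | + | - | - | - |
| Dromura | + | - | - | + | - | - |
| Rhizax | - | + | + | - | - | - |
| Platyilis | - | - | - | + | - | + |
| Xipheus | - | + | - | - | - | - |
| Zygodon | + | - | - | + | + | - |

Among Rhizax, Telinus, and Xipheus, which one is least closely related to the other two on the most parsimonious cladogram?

The outgroup has state '-' for every character, so '+' is the derived state throughout.
I (derived state '+') is shared by Dromura and Zygodon — a synapomorphy uniting that clade.
II: derived state '+' in Rhizax, Telinus, and Xipheus only — synapomorphy for {Rhizax, Telinus, Xipheus}.
III: derived state '+' in Rhizax and Telinus only — synapomorphy for {Rhizax, Telinus}.
IV: derived state '+' in Dromura, Platyilis, and Zygodon only — synapomorphy for {Dromura, Platyilis, Zygodon}.
V: derived state '+' in Zygodon only — an autapomorphy, so it tells us nothing about relationships among taxa.
VI (derived state '+') is unique to Platyilis (autapomorphy; uninformative for grouping).
Most parsimonious ingroup topology: (((Telinus,Rhizax),Xipheus),((Dromura,Zygodon),Platyilis)).
Rhizax and Telinus share a more recent common ancestor with each other than either does with Xipheus, so Xipheus is the least closely related of the three.

Xipheus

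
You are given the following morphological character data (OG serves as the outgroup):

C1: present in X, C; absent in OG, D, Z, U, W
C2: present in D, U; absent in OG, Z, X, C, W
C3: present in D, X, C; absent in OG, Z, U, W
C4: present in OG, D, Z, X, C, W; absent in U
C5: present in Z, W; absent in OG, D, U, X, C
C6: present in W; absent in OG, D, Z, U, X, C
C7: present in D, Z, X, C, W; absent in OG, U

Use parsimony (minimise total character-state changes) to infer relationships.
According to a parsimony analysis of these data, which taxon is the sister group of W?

Character polarity is set by the outgroup: the derived state is whichever differs from the outgroup's state, so for C4 the derived state is 'absent', and for the remaining characters it is 'present'.
C1 (derived state 'present') is shared by C and X — a synapomorphy uniting that clade.
C2 (state 'present') occurs in D and U but conflicts with the nesting implied by the other characters — most parsimoniously interpreted as homoplasy.
C3: derived state 'present' in C, D, and X only — synapomorphy for {C, D, X}.
C4: derived state 'absent' in U only — an autapomorphy, so it tells us nothing about relationships among taxa.
Only W and Z show the derived state 'present' for C5, supporting them as a clade.
C6: derived state 'present' in W only — an autapomorphy, so it tells us nothing about relationships among taxa.
Only C, D, W, X, and Z show the derived state 'present' for C7, supporting them as a clade.
Most parsimonious ingroup topology: (((D,(X,C)),(Z,W)),U).
W and Z form a cherry on this tree, so they are sister taxa.

Z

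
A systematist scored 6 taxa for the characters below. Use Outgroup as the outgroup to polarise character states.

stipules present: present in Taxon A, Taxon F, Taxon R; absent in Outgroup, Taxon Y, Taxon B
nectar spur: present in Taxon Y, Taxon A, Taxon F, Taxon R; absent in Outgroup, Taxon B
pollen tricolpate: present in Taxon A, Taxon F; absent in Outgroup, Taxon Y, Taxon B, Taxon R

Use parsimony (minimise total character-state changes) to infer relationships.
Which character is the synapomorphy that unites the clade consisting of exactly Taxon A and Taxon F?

pollen tricolpate

The outgroup has state 'absent' for every character, so 'present' is the derived state throughout.
Only Taxon A, Taxon F, and Taxon R show the derived state 'present' for stipules present, supporting them as a clade.
Only Taxon A, Taxon F, Taxon R, and Taxon Y show the derived state 'present' for nectar spur, supporting them as a clade.
pollen tricolpate: derived state 'present' in Taxon A and Taxon F only — synapomorphy for {Taxon A, Taxon F}.
Most parsimonious ingroup topology: ((Taxon Y,((Taxon A,Taxon F),Taxon R)),Taxon B).
The clade {Taxon A, Taxon F} is supported by pollen tricolpate: its derived state 'present' occurs in exactly those taxa and in no other taxon (including the outgroup).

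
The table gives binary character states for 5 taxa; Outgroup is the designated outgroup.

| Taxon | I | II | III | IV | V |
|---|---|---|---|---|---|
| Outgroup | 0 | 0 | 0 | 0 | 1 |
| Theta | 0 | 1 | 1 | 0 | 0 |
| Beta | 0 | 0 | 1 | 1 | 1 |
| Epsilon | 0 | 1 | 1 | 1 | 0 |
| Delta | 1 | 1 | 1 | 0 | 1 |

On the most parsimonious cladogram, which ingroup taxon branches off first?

Beta

Character polarity is set by the outgroup: the derived state is whichever differs from the outgroup's state, so for V the derived state is '0', and for the remaining characters it is '1'.
I: derived state '1' in Delta only — an autapomorphy, so it tells us nothing about relationships among taxa.
Only Delta, Epsilon, and Theta show the derived state '1' for II, supporting them as a clade.
All ingroup taxa share the derived state '1' for III; it defines the ingroup but does not resolve relationships within it.
IV (state '1') occurs in Beta and Epsilon but conflicts with the nesting implied by the other characters — most parsimoniously interpreted as homoplasy.
V: derived state '0' in Epsilon and Theta only — synapomorphy for {Epsilon, Theta}.
Most parsimonious ingroup topology: (((Theta,Epsilon),Delta),Beta).
Beta is sister to the clade containing all other ingroup taxa, so it is the earliest-diverging (most basal) ingroup lineage.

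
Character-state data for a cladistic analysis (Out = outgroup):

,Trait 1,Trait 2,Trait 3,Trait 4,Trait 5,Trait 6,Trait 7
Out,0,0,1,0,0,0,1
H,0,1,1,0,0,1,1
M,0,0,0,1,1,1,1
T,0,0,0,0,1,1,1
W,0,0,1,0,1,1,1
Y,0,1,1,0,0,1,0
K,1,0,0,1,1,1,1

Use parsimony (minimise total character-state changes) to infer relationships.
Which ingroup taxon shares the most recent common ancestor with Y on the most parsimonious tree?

Character polarity is set by the outgroup: the derived state is whichever differs from the outgroup's state, so for Trait 3, Trait 7 the derived state is '0', and for the remaining characters it is '1'.
Trait 1: derived state '1' in K only — an autapomorphy, so it tells us nothing about relationships among taxa.
Trait 2 (derived state '1') is shared by H and Y — a synapomorphy uniting that clade.
Only K, M, and T show the derived state '0' for Trait 3, supporting them as a clade.
Trait 4 (derived state '1') is shared by K and M — a synapomorphy uniting that clade.
Trait 5: derived state '1' in K, M, T, and W only — synapomorphy for {K, M, T, W}.
All ingroup taxa share the derived state '1' for Trait 6; it defines the ingroup but does not resolve relationships within it.
Trait 7 (derived state '0') is unique to Y (autapomorphy; uninformative for grouping).
Most parsimonious ingroup topology: ((H,Y),(((M,K),T),W)).
Y and H form a cherry on this tree, so they are sister taxa.

H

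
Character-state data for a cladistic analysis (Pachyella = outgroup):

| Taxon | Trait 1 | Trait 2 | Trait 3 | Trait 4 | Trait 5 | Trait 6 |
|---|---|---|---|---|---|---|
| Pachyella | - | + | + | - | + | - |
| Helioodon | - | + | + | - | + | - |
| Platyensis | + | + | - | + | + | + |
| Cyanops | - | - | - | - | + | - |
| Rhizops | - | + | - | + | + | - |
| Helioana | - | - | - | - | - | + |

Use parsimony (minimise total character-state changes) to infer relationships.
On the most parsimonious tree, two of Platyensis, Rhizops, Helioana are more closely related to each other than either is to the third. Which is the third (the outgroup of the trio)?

Character polarity is set by the outgroup: the derived state is whichever differs from the outgroup's state, so for Trait 2, Trait 3, Trait 5 the derived state is '-', and for the remaining characters it is '+'.
Trait 1: derived state '+' in Platyensis only — an autapomorphy, so it tells us nothing about relationships among taxa.
Trait 2 (derived state '-') is shared by Cyanops and Helioana — a synapomorphy uniting that clade.
Trait 3: derived state '-' in Cyanops, Helioana, Platyensis, and Rhizops only — synapomorphy for {Cyanops, Helioana, Platyensis, Rhizops}.
Only Platyensis and Rhizops show the derived state '+' for Trait 4, supporting them as a clade.
Trait 5: derived state '-' in Helioana only — an autapomorphy, so it tells us nothing about relationships among taxa.
Trait 6 (state '+') occurs in Helioana and Platyensis but conflicts with the nesting implied by the other characters — most parsimoniously interpreted as homoplasy.
Most parsimonious ingroup topology: (((Cyanops,Helioana),(Platyensis,Rhizops)),Helioodon).
Rhizops and Platyensis share a more recent common ancestor with each other than either does with Helioana, so Helioana is the least closely related of the three.

Helioana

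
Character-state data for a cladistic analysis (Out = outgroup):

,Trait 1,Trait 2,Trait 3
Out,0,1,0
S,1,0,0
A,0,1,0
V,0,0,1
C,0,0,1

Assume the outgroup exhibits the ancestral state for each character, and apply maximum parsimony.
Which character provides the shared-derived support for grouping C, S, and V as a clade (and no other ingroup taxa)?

Character polarity is set by the outgroup: the derived state is whichever differs from the outgroup's state, so for Trait 2 the derived state is '0', and for the remaining characters it is '1'.
Trait 1: derived state '1' in S only — an autapomorphy, so it tells us nothing about relationships among taxa.
Only C, S, and V show the derived state '0' for Trait 2, supporting them as a clade.
Trait 3 (derived state '1') is shared by C and V — a synapomorphy uniting that clade.
Most parsimonious ingroup topology: ((S,(V,C)),A).
The clade {C, S, V} is supported by Trait 2: its derived state '0' occurs in exactly those taxa and in no other taxon (including the outgroup).

Trait 2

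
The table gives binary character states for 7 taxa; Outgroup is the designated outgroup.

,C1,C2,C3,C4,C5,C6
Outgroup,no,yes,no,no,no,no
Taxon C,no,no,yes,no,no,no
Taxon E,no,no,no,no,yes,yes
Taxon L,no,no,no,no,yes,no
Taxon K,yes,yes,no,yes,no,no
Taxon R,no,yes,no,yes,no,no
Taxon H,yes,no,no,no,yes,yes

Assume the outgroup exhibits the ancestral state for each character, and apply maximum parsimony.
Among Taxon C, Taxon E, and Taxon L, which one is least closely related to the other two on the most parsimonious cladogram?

Character polarity is set by the outgroup: the derived state is whichever differs from the outgroup's state, so for C2 the derived state is 'no', and for the remaining characters it is 'yes'.
C1 (state 'yes') occurs in Taxon H and Taxon K but conflicts with the nesting implied by the other characters — most parsimoniously interpreted as homoplasy.
C2: derived state 'no' in Taxon C, Taxon E, Taxon H, and Taxon L only — synapomorphy for {Taxon C, Taxon E, Taxon H, Taxon L}.
C3: derived state 'yes' in Taxon C only — an autapomorphy, so it tells us nothing about relationships among taxa.
Only Taxon K and Taxon R show the derived state 'yes' for C4, supporting them as a clade.
C5 (derived state 'yes') is shared by Taxon E, Taxon H, and Taxon L — a synapomorphy uniting that clade.
C6 (derived state 'yes') is shared by Taxon E and Taxon H — a synapomorphy uniting that clade.
Most parsimonious ingroup topology: ((Taxon C,((Taxon E,Taxon H),Taxon L)),(Taxon K,Taxon R)).
Taxon L and Taxon E share a more recent common ancestor with each other than either does with Taxon C, so Taxon C is the least closely related of the three.

Taxon C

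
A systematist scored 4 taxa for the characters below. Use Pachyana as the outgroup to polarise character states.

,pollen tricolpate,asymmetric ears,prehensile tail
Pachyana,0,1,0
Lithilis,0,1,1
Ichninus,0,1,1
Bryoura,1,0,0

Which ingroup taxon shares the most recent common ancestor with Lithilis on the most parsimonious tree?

Character polarity is set by the outgroup: the derived state is whichever differs from the outgroup's state, so for asymmetric ears the derived state is '0', and for the remaining characters it is '1'.
pollen tricolpate: derived state '1' in Bryoura only — an autapomorphy, so it tells us nothing about relationships among taxa.
asymmetric ears (derived state '0') is unique to Bryoura (autapomorphy; uninformative for grouping).
Only Ichninus and Lithilis show the derived state '1' for prehensile tail, supporting them as a clade.
Most parsimonious ingroup topology: ((Lithilis,Ichninus),Bryoura).
Lithilis and Ichninus form a cherry on this tree, so they are sister taxa.

Ichninus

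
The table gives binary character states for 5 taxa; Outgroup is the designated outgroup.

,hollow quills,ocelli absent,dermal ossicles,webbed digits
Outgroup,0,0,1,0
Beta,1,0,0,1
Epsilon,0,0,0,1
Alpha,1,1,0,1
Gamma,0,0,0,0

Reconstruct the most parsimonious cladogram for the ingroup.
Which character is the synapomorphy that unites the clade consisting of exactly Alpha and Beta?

hollow quills

Character polarity is set by the outgroup: the derived state is whichever differs from the outgroup's state, so for dermal ossicles the derived state is '0', and for the remaining characters it is '1'.
hollow quills: derived state '1' in Alpha and Beta only — synapomorphy for {Alpha, Beta}.
ocelli absent: derived state '1' in Alpha only — an autapomorphy, so it tells us nothing about relationships among taxa.
All ingroup taxa share the derived state '0' for dermal ossicles; it defines the ingroup but does not resolve relationships within it.
webbed digits (derived state '1') is shared by Alpha, Beta, and Epsilon — a synapomorphy uniting that clade.
Most parsimonious ingroup topology: (((Beta,Alpha),Epsilon),Gamma).
The clade {Alpha, Beta} is supported by hollow quills: its derived state '1' occurs in exactly those taxa and in no other taxon (including the outgroup).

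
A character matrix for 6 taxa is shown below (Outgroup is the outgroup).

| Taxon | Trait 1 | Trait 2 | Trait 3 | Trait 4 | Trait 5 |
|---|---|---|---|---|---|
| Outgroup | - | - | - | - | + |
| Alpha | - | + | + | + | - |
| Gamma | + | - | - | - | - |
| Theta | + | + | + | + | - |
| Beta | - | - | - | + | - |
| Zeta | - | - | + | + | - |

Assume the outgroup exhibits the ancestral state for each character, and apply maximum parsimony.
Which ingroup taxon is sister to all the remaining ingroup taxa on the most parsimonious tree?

Character polarity is set by the outgroup: the derived state is whichever differs from the outgroup's state, so for Trait 5 the derived state is '-', and for the remaining characters it is '+'.
Trait 1 groups Gamma and Theta, which is incompatible with the clades supported by the remaining characters; treating it as convergent (homoplasy) costs fewer steps than any alternative tree.
Trait 2 (derived state '+') is shared by Alpha and Theta — a synapomorphy uniting that clade.
Trait 3: derived state '+' in Alpha, Theta, and Zeta only — synapomorphy for {Alpha, Theta, Zeta}.
Trait 4 (derived state '+') is shared by Alpha, Beta, Theta, and Zeta — a synapomorphy uniting that clade.
All ingroup taxa share the derived state '-' for Trait 5; it defines the ingroup but does not resolve relationships within it.
Most parsimonious ingroup topology: ((((Alpha,Theta),Zeta),Beta),Gamma).
Gamma is sister to the clade containing all other ingroup taxa, so it is the earliest-diverging (most basal) ingroup lineage.

Gamma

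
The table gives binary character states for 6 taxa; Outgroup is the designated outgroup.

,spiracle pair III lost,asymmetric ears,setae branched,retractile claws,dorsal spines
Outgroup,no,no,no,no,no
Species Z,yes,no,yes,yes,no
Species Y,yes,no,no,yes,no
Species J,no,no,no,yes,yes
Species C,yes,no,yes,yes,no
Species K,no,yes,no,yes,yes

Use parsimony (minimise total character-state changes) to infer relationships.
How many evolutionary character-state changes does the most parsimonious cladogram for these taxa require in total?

The outgroup has state 'no' for every character, so 'yes' is the derived state throughout.
spiracle pair III lost (derived state 'yes') is shared by Species C, Species Y, and Species Z — a synapomorphy uniting that clade.
asymmetric ears: derived state 'yes' in Species K only — an autapomorphy, so it tells us nothing about relationships among taxa.
setae branched (derived state 'yes') is shared by Species C and Species Z — a synapomorphy uniting that clade.
All ingroup taxa share the derived state 'yes' for retractile claws; it defines the ingroup but does not resolve relationships within it.
dorsal spines (derived state 'yes') is shared by Species J and Species K — a synapomorphy uniting that clade.
Most parsimonious ingroup topology: (((Species Z,Species C),Species Y),(Species J,Species K)).
Changes per character on this tree: spiracle pair III lost: 1; asymmetric ears: 1; setae branched: 1; retractile claws: 1; dorsal spines: 1.
Total = 5.

5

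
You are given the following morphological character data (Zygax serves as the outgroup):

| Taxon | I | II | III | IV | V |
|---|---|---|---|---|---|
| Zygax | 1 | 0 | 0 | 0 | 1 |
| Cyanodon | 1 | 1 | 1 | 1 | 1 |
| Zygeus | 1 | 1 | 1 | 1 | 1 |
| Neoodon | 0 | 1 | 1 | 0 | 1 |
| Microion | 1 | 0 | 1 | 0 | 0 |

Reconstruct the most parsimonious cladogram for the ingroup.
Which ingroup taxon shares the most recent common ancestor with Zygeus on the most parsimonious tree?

Cyanodon

Character polarity is set by the outgroup: the derived state is whichever differs from the outgroup's state, so for I, V the derived state is '0', and for the remaining characters it is '1'.
I: derived state '0' in Neoodon only — an autapomorphy, so it tells us nothing about relationships among taxa.
Only Cyanodon, Neoodon, and Zygeus show the derived state '1' for II, supporting them as a clade.
III (derived state '1') is shared by all ingroup taxa — unites the whole ingroup.
IV: derived state '1' in Cyanodon and Zygeus only — synapomorphy for {Cyanodon, Zygeus}.
V: derived state '0' in Microion only — an autapomorphy, so it tells us nothing about relationships among taxa.
Most parsimonious ingroup topology: (((Cyanodon,Zygeus),Neoodon),Microion).
Zygeus and Cyanodon form a cherry on this tree, so they are sister taxa.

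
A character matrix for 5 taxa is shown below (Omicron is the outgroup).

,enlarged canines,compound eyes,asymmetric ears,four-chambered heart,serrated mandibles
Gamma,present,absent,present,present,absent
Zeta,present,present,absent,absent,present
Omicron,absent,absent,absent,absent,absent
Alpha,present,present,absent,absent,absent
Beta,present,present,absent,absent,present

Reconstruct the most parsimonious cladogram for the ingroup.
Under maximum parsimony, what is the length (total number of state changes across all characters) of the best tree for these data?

The outgroup has state 'absent' for every character, so 'present' is the derived state throughout.
All ingroup taxa share the derived state 'present' for enlarged canines; it defines the ingroup but does not resolve relationships within it.
compound eyes: derived state 'present' in Alpha, Beta, and Zeta only — synapomorphy for {Alpha, Beta, Zeta}.
asymmetric ears (derived state 'present') is unique to Gamma (autapomorphy; uninformative for grouping).
four-chambered heart: derived state 'present' in Gamma only — an autapomorphy, so it tells us nothing about relationships among taxa.
serrated mandibles: derived state 'present' in Beta and Zeta only — synapomorphy for {Beta, Zeta}.
Most parsimonious ingroup topology: ((Alpha,(Beta,Zeta)),Gamma).
Changes per character on this tree: enlarged canines: 1; compound eyes: 1; asymmetric ears: 1; four-chambered heart: 1; serrated mandibles: 1.
Total = 5.

5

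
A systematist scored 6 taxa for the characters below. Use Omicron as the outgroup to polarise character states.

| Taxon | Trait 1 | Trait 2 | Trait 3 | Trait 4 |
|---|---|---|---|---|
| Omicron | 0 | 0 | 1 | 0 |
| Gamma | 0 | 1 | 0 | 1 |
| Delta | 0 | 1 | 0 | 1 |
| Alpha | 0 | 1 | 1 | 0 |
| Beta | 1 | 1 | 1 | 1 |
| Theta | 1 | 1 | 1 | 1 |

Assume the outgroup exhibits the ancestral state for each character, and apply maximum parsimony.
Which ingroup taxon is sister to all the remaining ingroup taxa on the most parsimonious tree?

Alpha

Character polarity is set by the outgroup: the derived state is whichever differs from the outgroup's state, so for Trait 3 the derived state is '0', and for the remaining characters it is '1'.
Trait 1: derived state '1' in Beta and Theta only — synapomorphy for {Beta, Theta}.
All ingroup taxa share the derived state '1' for Trait 2; it defines the ingroup but does not resolve relationships within it.
Only Delta and Gamma show the derived state '0' for Trait 3, supporting them as a clade.
Trait 4: derived state '1' in Beta, Delta, Gamma, and Theta only — synapomorphy for {Beta, Delta, Gamma, Theta}.
Most parsimonious ingroup topology: (((Gamma,Delta),(Beta,Theta)),Alpha).
Alpha is sister to the clade containing all other ingroup taxa, so it is the earliest-diverging (most basal) ingroup lineage.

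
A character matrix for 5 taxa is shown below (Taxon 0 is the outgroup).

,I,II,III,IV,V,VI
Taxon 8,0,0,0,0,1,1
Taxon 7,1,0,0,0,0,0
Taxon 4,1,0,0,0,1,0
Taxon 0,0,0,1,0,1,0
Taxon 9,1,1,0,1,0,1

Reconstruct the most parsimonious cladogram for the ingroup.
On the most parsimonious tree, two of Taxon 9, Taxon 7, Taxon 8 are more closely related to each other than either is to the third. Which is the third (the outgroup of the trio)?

Character polarity is set by the outgroup: the derived state is whichever differs from the outgroup's state, so for III, V the derived state is '0', and for the remaining characters it is '1'.
Only Taxon 4, Taxon 7, and Taxon 9 show the derived state '1' for I, supporting them as a clade.
II (derived state '1') is unique to Taxon 9 (autapomorphy; uninformative for grouping).
All ingroup taxa share the derived state '0' for III; it defines the ingroup but does not resolve relationships within it.
IV (derived state '1') is unique to Taxon 9 (autapomorphy; uninformative for grouping).
V: derived state '0' in Taxon 7 and Taxon 9 only — synapomorphy for {Taxon 7, Taxon 9}.
VI groups Taxon 8 and Taxon 9, which is incompatible with the clades supported by the remaining characters; treating it as convergent (homoplasy) costs fewer steps than any alternative tree.
Most parsimonious ingroup topology: ((Taxon 4,(Taxon 9,Taxon 7)),Taxon 8).
Taxon 7 and Taxon 9 share a more recent common ancestor with each other than either does with Taxon 8, so Taxon 8 is the least closely related of the three.

Taxon 8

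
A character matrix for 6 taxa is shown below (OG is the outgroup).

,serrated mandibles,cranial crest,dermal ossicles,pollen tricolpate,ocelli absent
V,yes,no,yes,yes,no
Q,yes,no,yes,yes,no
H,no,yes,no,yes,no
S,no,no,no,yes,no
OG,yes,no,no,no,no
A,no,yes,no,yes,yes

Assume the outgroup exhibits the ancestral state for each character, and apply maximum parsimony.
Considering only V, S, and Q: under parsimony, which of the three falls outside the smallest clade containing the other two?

Character polarity is set by the outgroup: the derived state is whichever differs from the outgroup's state, so for serrated mandibles the derived state is 'no', and for the remaining characters it is 'yes'.
Only A, H, and S show the derived state 'no' for serrated mandibles, supporting them as a clade.
cranial crest (derived state 'yes') is shared by A and H — a synapomorphy uniting that clade.
dermal ossicles: derived state 'yes' in Q and V only — synapomorphy for {Q, V}.
All ingroup taxa share the derived state 'yes' for pollen tricolpate; it defines the ingroup but does not resolve relationships within it.
ocelli absent (derived state 'yes') is unique to A (autapomorphy; uninformative for grouping).
Most parsimonious ingroup topology: ((V,Q),((A,H),S)).
Q and V share a more recent common ancestor with each other than either does with S, so S is the least closely related of the three.

S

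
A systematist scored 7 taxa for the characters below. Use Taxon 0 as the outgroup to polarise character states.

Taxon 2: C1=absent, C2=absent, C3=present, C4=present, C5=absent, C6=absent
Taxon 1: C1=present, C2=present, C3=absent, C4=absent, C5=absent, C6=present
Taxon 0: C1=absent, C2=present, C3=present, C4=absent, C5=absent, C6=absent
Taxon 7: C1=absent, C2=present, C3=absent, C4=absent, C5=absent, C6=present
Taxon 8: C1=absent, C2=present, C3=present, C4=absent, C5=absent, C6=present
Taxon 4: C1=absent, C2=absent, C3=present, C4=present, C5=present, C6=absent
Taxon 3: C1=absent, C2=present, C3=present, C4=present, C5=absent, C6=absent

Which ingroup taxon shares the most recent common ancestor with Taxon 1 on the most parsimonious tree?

Character polarity is set by the outgroup: the derived state is whichever differs from the outgroup's state, so for C2, C3 the derived state is 'absent', and for the remaining characters it is 'present'.
C1 (derived state 'present') is unique to Taxon 1 (autapomorphy; uninformative for grouping).
C2: derived state 'absent' in Taxon 2 and Taxon 4 only — synapomorphy for {Taxon 2, Taxon 4}.
C3: derived state 'absent' in Taxon 1 and Taxon 7 only — synapomorphy for {Taxon 1, Taxon 7}.
C4 (derived state 'present') is shared by Taxon 2, Taxon 3, and Taxon 4 — a synapomorphy uniting that clade.
C5: derived state 'present' in Taxon 4 only — an autapomorphy, so it tells us nothing about relationships among taxa.
C6: derived state 'present' in Taxon 1, Taxon 7, and Taxon 8 only — synapomorphy for {Taxon 1, Taxon 7, Taxon 8}.
Most parsimonious ingroup topology: (((Taxon 7,Taxon 1),Taxon 8),((Taxon 4,Taxon 2),Taxon 3)).
Taxon 1 and Taxon 7 form a cherry on this tree, so they are sister taxa.

Taxon 7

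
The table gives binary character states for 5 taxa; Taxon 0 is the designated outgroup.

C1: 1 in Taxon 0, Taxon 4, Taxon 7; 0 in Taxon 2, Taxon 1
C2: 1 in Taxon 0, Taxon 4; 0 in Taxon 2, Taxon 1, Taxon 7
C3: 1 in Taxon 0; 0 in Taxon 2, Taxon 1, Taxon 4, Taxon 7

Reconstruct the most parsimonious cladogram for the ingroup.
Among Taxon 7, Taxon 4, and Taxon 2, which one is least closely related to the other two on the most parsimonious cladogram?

The outgroup has state '1' for every character, so '0' is the derived state throughout.
C1 (derived state '0') is shared by Taxon 1 and Taxon 2 — a synapomorphy uniting that clade.
C2: derived state '0' in Taxon 1, Taxon 2, and Taxon 7 only — synapomorphy for {Taxon 1, Taxon 2, Taxon 7}.
All ingroup taxa share the derived state '0' for C3; it defines the ingroup but does not resolve relationships within it.
Most parsimonious ingroup topology: (((Taxon 2,Taxon 1),Taxon 7),Taxon 4).
Taxon 2 and Taxon 7 share a more recent common ancestor with each other than either does with Taxon 4, so Taxon 4 is the least closely related of the three.

Taxon 4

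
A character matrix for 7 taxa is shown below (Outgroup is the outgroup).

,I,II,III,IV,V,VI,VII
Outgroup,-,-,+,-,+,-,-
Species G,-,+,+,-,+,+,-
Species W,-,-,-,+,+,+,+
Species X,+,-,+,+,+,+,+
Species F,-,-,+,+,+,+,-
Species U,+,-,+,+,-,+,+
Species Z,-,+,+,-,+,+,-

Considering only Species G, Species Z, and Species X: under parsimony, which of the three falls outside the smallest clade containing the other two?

Character polarity is set by the outgroup: the derived state is whichever differs from the outgroup's state, so for III, V the derived state is '-', and for the remaining characters it is '+'.
Only Species U and Species X show the derived state '+' for I, supporting them as a clade.
II: derived state '+' in Species G and Species Z only — synapomorphy for {Species G, Species Z}.
III (derived state '-') is unique to Species W (autapomorphy; uninformative for grouping).
IV (derived state '+') is shared by Species F, Species U, Species W, and Species X — a synapomorphy uniting that clade.
V: derived state '-' in Species U only — an autapomorphy, so it tells us nothing about relationships among taxa.
VI (derived state '+') is shared by all ingroup taxa — unites the whole ingroup.
Only Species U, Species W, and Species X show the derived state '+' for VII, supporting them as a clade.
Most parsimonious ingroup topology: ((Species G,Species Z),((Species W,(Species X,Species U)),Species F)).
Species G and Species Z share a more recent common ancestor with each other than either does with Species X, so Species X is the least closely related of the three.

Species X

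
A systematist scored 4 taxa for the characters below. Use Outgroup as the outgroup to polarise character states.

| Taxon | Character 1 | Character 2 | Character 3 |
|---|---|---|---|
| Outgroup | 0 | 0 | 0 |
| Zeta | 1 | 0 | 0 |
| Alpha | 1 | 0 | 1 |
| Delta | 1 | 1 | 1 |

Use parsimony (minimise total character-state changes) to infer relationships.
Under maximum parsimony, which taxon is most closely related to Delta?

The outgroup has state '0' for every character, so '1' is the derived state throughout.
Character 1 (derived state '1') is shared by all ingroup taxa — unites the whole ingroup.
Character 2: derived state '1' in Delta only — an autapomorphy, so it tells us nothing about relationships among taxa.
Character 3: derived state '1' in Alpha and Delta only — synapomorphy for {Alpha, Delta}.
Most parsimonious ingroup topology: (Zeta,(Alpha,Delta)).
Delta and Alpha form a cherry on this tree, so they are sister taxa.

Alpha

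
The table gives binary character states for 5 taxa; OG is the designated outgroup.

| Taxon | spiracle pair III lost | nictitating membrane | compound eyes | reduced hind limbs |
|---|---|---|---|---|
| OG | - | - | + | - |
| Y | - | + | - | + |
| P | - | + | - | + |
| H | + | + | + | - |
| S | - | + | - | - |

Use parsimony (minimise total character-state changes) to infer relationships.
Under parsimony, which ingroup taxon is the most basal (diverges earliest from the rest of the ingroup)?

Character polarity is set by the outgroup: the derived state is whichever differs from the outgroup's state, so for compound eyes the derived state is '-', and for the remaining characters it is '+'.
spiracle pair III lost: derived state '+' in H only — an autapomorphy, so it tells us nothing about relationships among taxa.
All ingroup taxa share the derived state '+' for nictitating membrane; it defines the ingroup but does not resolve relationships within it.
Only P, S, and Y show the derived state '-' for compound eyes, supporting them as a clade.
reduced hind limbs (derived state '+') is shared by P and Y — a synapomorphy uniting that clade.
Most parsimonious ingroup topology: (((Y,P),S),H).
H is sister to the clade containing all other ingroup taxa, so it is the earliest-diverging (most basal) ingroup lineage.

H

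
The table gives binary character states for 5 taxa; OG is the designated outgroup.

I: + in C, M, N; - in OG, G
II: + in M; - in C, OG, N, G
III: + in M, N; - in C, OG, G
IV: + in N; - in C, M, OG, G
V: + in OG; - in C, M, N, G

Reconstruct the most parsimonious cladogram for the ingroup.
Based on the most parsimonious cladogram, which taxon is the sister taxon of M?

Character polarity is set by the outgroup: the derived state is whichever differs from the outgroup's state, so for V the derived state is '-', and for the remaining characters it is '+'.
Only C, M, and N show the derived state '+' for I, supporting them as a clade.
II: derived state '+' in M only — an autapomorphy, so it tells us nothing about relationships among taxa.
III (derived state '+') is shared by M and N — a synapomorphy uniting that clade.
IV (derived state '+') is unique to N (autapomorphy; uninformative for grouping).
All ingroup taxa share the derived state '-' for V; it defines the ingroup but does not resolve relationships within it.
Most parsimonious ingroup topology: (((N,M),C),G).
M and N form a cherry on this tree, so they are sister taxa.

N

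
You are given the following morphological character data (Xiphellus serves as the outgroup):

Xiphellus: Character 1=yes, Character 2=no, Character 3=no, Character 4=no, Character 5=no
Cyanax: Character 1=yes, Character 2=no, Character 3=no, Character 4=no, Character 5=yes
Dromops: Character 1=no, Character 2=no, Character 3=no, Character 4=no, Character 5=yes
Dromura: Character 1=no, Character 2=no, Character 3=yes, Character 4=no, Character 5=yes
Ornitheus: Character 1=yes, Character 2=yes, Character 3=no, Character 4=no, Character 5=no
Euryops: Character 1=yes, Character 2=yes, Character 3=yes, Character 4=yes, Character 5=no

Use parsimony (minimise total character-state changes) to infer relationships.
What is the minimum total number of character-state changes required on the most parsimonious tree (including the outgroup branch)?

Character polarity is set by the outgroup: the derived state is whichever differs from the outgroup's state, so for Character 1 the derived state is 'no', and for the remaining characters it is 'yes'.
Character 1: derived state 'no' in Dromops and Dromura only — synapomorphy for {Dromops, Dromura}.
Character 2: derived state 'yes' in Euryops and Ornitheus only — synapomorphy for {Euryops, Ornitheus}.
Character 3 groups Dromura and Euryops, which is incompatible with the clades supported by the remaining characters; treating it as convergent (homoplasy) costs fewer steps than any alternative tree.
Character 4: derived state 'yes' in Euryops only — an autapomorphy, so it tells us nothing about relationships among taxa.
Character 5: derived state 'yes' in Cyanax, Dromops, and Dromura only — synapomorphy for {Cyanax, Dromops, Dromura}.
Most parsimonious ingroup topology: ((Cyanax,(Dromops,Dromura)),(Ornitheus,Euryops)).
Changes per character on this tree: Character 1: 1; Character 2: 1; Character 3: 2; Character 4: 1; Character 5: 1.
Total = 6.

6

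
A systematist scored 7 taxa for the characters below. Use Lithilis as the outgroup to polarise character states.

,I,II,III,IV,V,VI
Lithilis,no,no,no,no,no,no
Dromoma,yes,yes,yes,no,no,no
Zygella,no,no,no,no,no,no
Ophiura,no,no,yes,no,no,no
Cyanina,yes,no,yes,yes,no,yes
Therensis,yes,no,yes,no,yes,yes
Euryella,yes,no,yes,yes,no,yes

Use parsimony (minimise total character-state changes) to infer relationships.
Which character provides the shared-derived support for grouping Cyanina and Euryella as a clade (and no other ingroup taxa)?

IV

The outgroup has state 'no' for every character, so 'yes' is the derived state throughout.
I: derived state 'yes' in Cyanina, Dromoma, Euryella, and Therensis only — synapomorphy for {Cyanina, Dromoma, Euryella, Therensis}.
II (derived state 'yes') is unique to Dromoma (autapomorphy; uninformative for grouping).
Only Cyanina, Dromoma, Euryella, Ophiura, and Therensis show the derived state 'yes' for III, supporting them as a clade.
IV: derived state 'yes' in Cyanina and Euryella only — synapomorphy for {Cyanina, Euryella}.
V (derived state 'yes') is unique to Therensis (autapomorphy; uninformative for grouping).
Only Cyanina, Euryella, and Therensis show the derived state 'yes' for VI, supporting them as a clade.
Most parsimonious ingroup topology: (((Dromoma,((Cyanina,Euryella),Therensis)),Ophiura),Zygella).
The clade {Cyanina, Euryella} is supported by IV: its derived state 'yes' occurs in exactly those taxa and in no other taxon (including the outgroup).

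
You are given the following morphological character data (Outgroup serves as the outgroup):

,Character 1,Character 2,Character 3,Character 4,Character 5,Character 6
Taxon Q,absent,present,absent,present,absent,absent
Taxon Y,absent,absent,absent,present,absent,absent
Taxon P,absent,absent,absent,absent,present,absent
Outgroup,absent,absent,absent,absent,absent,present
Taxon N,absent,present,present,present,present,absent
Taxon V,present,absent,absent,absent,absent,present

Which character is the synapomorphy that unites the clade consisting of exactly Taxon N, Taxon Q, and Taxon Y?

Character polarity is set by the outgroup: the derived state is whichever differs from the outgroup's state, so for Character 6 the derived state is 'absent', and for the remaining characters it is 'present'.
Character 1 (derived state 'present') is unique to Taxon V (autapomorphy; uninformative for grouping).
Character 2 (derived state 'present') is shared by Taxon N and Taxon Q — a synapomorphy uniting that clade.
Character 3: derived state 'present' in Taxon N only — an autapomorphy, so it tells us nothing about relationships among taxa.
Character 4 (derived state 'present') is shared by Taxon N, Taxon Q, and Taxon Y — a synapomorphy uniting that clade.
Character 5 groups Taxon N and Taxon P, which is incompatible with the clades supported by the remaining characters; treating it as convergent (homoplasy) costs fewer steps than any alternative tree.
Character 6: derived state 'absent' in Taxon N, Taxon P, Taxon Q, and Taxon Y only — synapomorphy for {Taxon N, Taxon P, Taxon Q, Taxon Y}.
Most parsimonious ingroup topology: (((Taxon Y,(Taxon N,Taxon Q)),Taxon P),Taxon V).
The clade {Taxon N, Taxon Q, Taxon Y} is supported by Character 4: its derived state 'present' occurs in exactly those taxa and in no other taxon (including the outgroup).

Character 4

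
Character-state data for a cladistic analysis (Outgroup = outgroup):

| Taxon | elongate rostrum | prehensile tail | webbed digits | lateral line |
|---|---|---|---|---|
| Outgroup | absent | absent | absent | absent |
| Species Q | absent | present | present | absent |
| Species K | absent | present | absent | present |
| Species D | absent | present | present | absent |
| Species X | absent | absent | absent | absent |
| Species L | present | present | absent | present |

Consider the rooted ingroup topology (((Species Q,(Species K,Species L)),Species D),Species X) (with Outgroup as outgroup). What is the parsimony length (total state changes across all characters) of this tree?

Map each character onto (((Species Q,(Species K,Species L)),Species D),Species X) (rooted by Outgroup) and count the minimum state changes it requires (Fitch parsimony):
elongate rostrum: 1; prehensile tail: 1; webbed digits: 2; lateral line: 1.
Total tree length = 5.

5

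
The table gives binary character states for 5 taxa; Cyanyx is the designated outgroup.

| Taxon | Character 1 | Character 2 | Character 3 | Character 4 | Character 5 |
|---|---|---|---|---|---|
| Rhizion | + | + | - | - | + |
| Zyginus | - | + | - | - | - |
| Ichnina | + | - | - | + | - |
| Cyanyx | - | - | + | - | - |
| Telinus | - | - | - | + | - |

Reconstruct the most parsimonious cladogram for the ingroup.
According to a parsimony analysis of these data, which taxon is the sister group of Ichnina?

Character polarity is set by the outgroup: the derived state is whichever differs from the outgroup's state, so for Character 3 the derived state is '-', and for the remaining characters it is '+'.
Character 1 groups Ichnina and Rhizion, which is incompatible with the clades supported by the remaining characters; treating it as convergent (homoplasy) costs fewer steps than any alternative tree.
Character 2 (derived state '+') is shared by Rhizion and Zyginus — a synapomorphy uniting that clade.
Character 3 (derived state '-') is shared by all ingroup taxa — unites the whole ingroup.
Only Ichnina and Telinus show the derived state '+' for Character 4, supporting them as a clade.
Character 5 (derived state '+') is unique to Rhizion (autapomorphy; uninformative for grouping).
Most parsimonious ingroup topology: ((Ichnina,Telinus),(Zyginus,Rhizion)).
Ichnina and Telinus form a cherry on this tree, so they are sister taxa.

Telinus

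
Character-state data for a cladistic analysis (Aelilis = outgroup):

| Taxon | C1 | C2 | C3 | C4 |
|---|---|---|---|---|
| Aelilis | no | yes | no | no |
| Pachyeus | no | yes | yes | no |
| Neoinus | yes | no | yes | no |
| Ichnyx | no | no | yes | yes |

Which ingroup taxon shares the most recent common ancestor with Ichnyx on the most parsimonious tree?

Neoinus

Character polarity is set by the outgroup: the derived state is whichever differs from the outgroup's state, so for C2 the derived state is 'no', and for the remaining characters it is 'yes'.
C1 (derived state 'yes') is unique to Neoinus (autapomorphy; uninformative for grouping).
C2: derived state 'no' in Ichnyx and Neoinus only — synapomorphy for {Ichnyx, Neoinus}.
C3 (derived state 'yes') is shared by all ingroup taxa — unites the whole ingroup.
C4 (derived state 'yes') is unique to Ichnyx (autapomorphy; uninformative for grouping).
Most parsimonious ingroup topology: (Pachyeus,(Neoinus,Ichnyx)).
Ichnyx and Neoinus form a cherry on this tree, so they are sister taxa.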